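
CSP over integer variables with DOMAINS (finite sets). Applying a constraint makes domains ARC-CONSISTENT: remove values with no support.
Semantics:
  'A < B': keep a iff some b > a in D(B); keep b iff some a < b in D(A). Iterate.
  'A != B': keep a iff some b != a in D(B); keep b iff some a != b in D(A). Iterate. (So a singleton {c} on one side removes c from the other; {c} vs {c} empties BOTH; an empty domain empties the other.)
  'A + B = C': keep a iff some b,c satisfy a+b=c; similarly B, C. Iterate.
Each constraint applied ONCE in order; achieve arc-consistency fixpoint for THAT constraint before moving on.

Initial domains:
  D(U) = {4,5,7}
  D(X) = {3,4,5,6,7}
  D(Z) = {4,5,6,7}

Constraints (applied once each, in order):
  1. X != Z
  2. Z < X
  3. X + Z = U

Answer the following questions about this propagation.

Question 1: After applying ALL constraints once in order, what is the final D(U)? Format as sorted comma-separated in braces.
Constraint 1 (X != Z) on D(X)={3,4,5,6,7} D(Z)={4,5,6,7}: no change
Constraint 2 (Z < X) on D(Z)={4,5,6,7} D(X)={3,4,5,6,7}: Z {4,5,6,7}->{4,5,6}; X {3,4,5,6,7}->{5,6,7}
Constraint 3 (X + Z = U) on D(X)={5,6,7} D(Z)={4,5,6} D(U)={4,5,7}: X {5,6,7}->{}; Z {4,5,6}->{}; U {4,5,7}->{}
So after all 3 constraints: D(U) = {}

Answer: {}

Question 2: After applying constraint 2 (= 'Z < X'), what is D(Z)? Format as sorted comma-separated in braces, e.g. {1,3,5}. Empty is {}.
Constraint 1 (X != Z) on D(X)={3,4,5,6,7} D(Z)={4,5,6,7}: no change
Constraint 2 (Z < X) on D(Z)={4,5,6,7} D(X)={3,4,5,6,7}: Z {4,5,6,7}->{4,5,6}; X {3,4,5,6,7}->{5,6,7}
So after constraint 2: D(Z) = {4,5,6}

Answer: {4,5,6}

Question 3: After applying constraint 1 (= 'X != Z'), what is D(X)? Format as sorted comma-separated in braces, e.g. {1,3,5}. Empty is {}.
Answer: {3,4,5,6,7}

Derivation:
Constraint 1 (X != Z) on D(X)={3,4,5,6,7} D(Z)={4,5,6,7}: no change
So after constraint 1: D(X) = {3,4,5,6,7}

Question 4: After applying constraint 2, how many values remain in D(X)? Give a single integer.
Answer: 3

Derivation:
Constraint 1 (X != Z) on D(X)={3,4,5,6,7} D(Z)={4,5,6,7}: no change
Constraint 2 (Z < X) on D(Z)={4,5,6,7} D(X)={3,4,5,6,7}: Z {4,5,6,7}->{4,5,6}; X {3,4,5,6,7}->{5,6,7}
So after constraint 2: D(X)={5,6,7}, size = 3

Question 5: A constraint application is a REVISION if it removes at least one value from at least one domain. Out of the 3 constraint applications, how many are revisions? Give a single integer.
Constraint 1 (X != Z) on D(X)={3,4,5,6,7} D(Z)={4,5,6,7}: no change => not a revision
Constraint 2 (Z < X) on D(Z)={4,5,6,7} D(X)={3,4,5,6,7}: Z {4,5,6,7}->{4,5,6}; X {3,4,5,6,7}->{5,6,7} => REVISION
Constraint 3 (X + Z = U) on D(X)={5,6,7} D(Z)={4,5,6} D(U)={4,5,7}: X {5,6,7}->{}; Z {4,5,6}->{}; U {4,5,7}->{} => REVISION
Total revisions = 2

Answer: 2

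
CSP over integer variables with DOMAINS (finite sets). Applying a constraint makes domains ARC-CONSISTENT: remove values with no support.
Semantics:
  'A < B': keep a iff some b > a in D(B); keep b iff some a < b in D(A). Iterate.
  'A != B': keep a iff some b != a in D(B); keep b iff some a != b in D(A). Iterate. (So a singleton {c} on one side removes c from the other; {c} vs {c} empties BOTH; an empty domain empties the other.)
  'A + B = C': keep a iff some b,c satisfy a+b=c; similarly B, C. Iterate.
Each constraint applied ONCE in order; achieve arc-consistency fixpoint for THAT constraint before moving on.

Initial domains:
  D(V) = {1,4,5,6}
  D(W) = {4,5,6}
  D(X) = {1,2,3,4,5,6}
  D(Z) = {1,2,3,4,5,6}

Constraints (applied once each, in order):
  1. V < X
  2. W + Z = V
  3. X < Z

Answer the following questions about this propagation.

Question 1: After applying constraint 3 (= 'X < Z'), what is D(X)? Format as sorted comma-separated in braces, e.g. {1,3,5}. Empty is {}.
Answer: {}

Derivation:
Constraint 1 (V < X) on D(V)={1,4,5,6} D(X)={1,2,3,4,5,6}: V {1,4,5,6}->{1,4,5}; X {1,2,3,4,5,6}->{2,3,4,5,6}
Constraint 2 (W + Z = V) on D(W)={4,5,6} D(Z)={1,2,3,4,5,6} D(V)={1,4,5}: W {4,5,6}->{4}; Z {1,2,3,4,5,6}->{1}; V {1,4,5}->{5}
Constraint 3 (X < Z) on D(X)={2,3,4,5,6} D(Z)={1}: X {2,3,4,5,6}->{}; Z {1}->{}
So after constraint 3: D(X) = {}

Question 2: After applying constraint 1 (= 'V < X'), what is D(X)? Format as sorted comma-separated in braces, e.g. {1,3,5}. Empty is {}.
Constraint 1 (V < X) on D(V)={1,4,5,6} D(X)={1,2,3,4,5,6}: V {1,4,5,6}->{1,4,5}; X {1,2,3,4,5,6}->{2,3,4,5,6}
So after constraint 1: D(X) = {2,3,4,5,6}

Answer: {2,3,4,5,6}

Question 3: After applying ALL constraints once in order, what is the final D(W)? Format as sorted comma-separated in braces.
Answer: {4}

Derivation:
Constraint 1 (V < X) on D(V)={1,4,5,6} D(X)={1,2,3,4,5,6}: V {1,4,5,6}->{1,4,5}; X {1,2,3,4,5,6}->{2,3,4,5,6}
Constraint 2 (W + Z = V) on D(W)={4,5,6} D(Z)={1,2,3,4,5,6} D(V)={1,4,5}: W {4,5,6}->{4}; Z {1,2,3,4,5,6}->{1}; V {1,4,5}->{5}
Constraint 3 (X < Z) on D(X)={2,3,4,5,6} D(Z)={1}: X {2,3,4,5,6}->{}; Z {1}->{}
So after all 3 constraints: D(W) = {4}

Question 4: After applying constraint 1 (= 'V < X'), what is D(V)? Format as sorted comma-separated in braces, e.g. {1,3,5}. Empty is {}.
Constraint 1 (V < X) on D(V)={1,4,5,6} D(X)={1,2,3,4,5,6}: V {1,4,5,6}->{1,4,5}; X {1,2,3,4,5,6}->{2,3,4,5,6}
So after constraint 1: D(V) = {1,4,5}

Answer: {1,4,5}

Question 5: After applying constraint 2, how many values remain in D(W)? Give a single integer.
Answer: 1

Derivation:
Constraint 1 (V < X) on D(V)={1,4,5,6} D(X)={1,2,3,4,5,6}: V {1,4,5,6}->{1,4,5}; X {1,2,3,4,5,6}->{2,3,4,5,6}
Constraint 2 (W + Z = V) on D(W)={4,5,6} D(Z)={1,2,3,4,5,6} D(V)={1,4,5}: W {4,5,6}->{4}; Z {1,2,3,4,5,6}->{1}; V {1,4,5}->{5}
So after constraint 2: D(W)={4}, size = 1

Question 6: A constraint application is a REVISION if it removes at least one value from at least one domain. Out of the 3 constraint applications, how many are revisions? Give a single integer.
Answer: 3

Derivation:
Constraint 1 (V < X) on D(V)={1,4,5,6} D(X)={1,2,3,4,5,6}: V {1,4,5,6}->{1,4,5}; X {1,2,3,4,5,6}->{2,3,4,5,6} => REVISION
Constraint 2 (W + Z = V) on D(W)={4,5,6} D(Z)={1,2,3,4,5,6} D(V)={1,4,5}: W {4,5,6}->{4}; Z {1,2,3,4,5,6}->{1}; V {1,4,5}->{5} => REVISION
Constraint 3 (X < Z) on D(X)={2,3,4,5,6} D(Z)={1}: X {2,3,4,5,6}->{}; Z {1}->{} => REVISION
Total revisions = 3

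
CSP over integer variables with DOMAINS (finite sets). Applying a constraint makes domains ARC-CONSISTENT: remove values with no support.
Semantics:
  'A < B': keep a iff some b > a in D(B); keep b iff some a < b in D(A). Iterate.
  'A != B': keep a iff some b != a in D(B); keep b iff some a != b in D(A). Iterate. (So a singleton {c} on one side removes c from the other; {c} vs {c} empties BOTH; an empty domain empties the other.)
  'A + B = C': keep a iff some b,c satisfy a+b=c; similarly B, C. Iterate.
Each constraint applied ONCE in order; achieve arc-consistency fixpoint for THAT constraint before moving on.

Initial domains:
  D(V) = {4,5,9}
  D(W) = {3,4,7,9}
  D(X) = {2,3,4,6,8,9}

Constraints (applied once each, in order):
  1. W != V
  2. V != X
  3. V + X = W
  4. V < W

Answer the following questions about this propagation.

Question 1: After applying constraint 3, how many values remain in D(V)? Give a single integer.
Constraint 1 (W != V) on D(W)={3,4,7,9} D(V)={4,5,9}: no change
Constraint 2 (V != X) on D(V)={4,5,9} D(X)={2,3,4,6,8,9}: no change
Constraint 3 (V + X = W) on D(V)={4,5,9} D(X)={2,3,4,6,8,9} D(W)={3,4,7,9}: V {4,5,9}->{4,5}; X {2,3,4,6,8,9}->{2,3,4}; W {3,4,7,9}->{7,9}
So after constraint 3: D(V)={4,5}, size = 2

Answer: 2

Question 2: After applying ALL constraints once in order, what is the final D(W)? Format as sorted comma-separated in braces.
Constraint 1 (W != V) on D(W)={3,4,7,9} D(V)={4,5,9}: no change
Constraint 2 (V != X) on D(V)={4,5,9} D(X)={2,3,4,6,8,9}: no change
Constraint 3 (V + X = W) on D(V)={4,5,9} D(X)={2,3,4,6,8,9} D(W)={3,4,7,9}: V {4,5,9}->{4,5}; X {2,3,4,6,8,9}->{2,3,4}; W {3,4,7,9}->{7,9}
Constraint 4 (V < W) on D(V)={4,5} D(W)={7,9}: no change
So after all 4 constraints: D(W) = {7,9}

Answer: {7,9}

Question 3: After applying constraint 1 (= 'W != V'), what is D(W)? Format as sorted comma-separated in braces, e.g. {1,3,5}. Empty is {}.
Answer: {3,4,7,9}

Derivation:
Constraint 1 (W != V) on D(W)={3,4,7,9} D(V)={4,5,9}: no change
So after constraint 1: D(W) = {3,4,7,9}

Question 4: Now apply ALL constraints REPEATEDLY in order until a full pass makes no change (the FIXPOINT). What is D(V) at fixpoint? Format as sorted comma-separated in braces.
pass 0 (initial): D(V)={4,5,9}
pass 1: V {4,5,9}->{4,5}; W {3,4,7,9}->{7,9}; X {2,3,4,6,8,9}->{2,3,4}
pass 2: no change
Fixpoint after 2 passes: D(V) = {4,5}

Answer: {4,5}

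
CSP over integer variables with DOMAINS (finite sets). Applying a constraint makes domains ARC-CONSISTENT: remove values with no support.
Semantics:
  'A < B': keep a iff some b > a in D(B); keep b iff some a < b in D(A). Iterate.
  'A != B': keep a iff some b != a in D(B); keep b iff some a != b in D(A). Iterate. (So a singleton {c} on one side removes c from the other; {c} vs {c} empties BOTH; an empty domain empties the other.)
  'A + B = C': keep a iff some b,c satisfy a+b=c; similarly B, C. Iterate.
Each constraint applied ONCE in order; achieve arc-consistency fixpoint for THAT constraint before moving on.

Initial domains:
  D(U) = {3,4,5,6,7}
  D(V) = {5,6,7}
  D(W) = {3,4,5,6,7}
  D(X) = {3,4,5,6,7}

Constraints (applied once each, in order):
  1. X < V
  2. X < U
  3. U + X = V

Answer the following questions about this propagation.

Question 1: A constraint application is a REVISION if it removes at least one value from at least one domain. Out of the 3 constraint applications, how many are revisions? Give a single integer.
Answer: 3

Derivation:
Constraint 1 (X < V) on D(X)={3,4,5,6,7} D(V)={5,6,7}: X {3,4,5,6,7}->{3,4,5,6} => REVISION
Constraint 2 (X < U) on D(X)={3,4,5,6} D(U)={3,4,5,6,7}: U {3,4,5,6,7}->{4,5,6,7} => REVISION
Constraint 3 (U + X = V) on D(U)={4,5,6,7} D(X)={3,4,5,6} D(V)={5,6,7}: U {4,5,6,7}->{4}; X {3,4,5,6}->{3}; V {5,6,7}->{7} => REVISION
Total revisions = 3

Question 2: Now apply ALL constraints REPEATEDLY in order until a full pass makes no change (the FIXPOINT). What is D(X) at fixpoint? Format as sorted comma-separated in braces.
pass 0 (initial): D(X)={3,4,5,6,7}
pass 1: U {3,4,5,6,7}->{4}; V {5,6,7}->{7}; X {3,4,5,6,7}->{3}
pass 2: no change
Fixpoint after 2 passes: D(X) = {3}

Answer: {3}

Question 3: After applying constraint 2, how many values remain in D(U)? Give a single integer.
Constraint 1 (X < V) on D(X)={3,4,5,6,7} D(V)={5,6,7}: X {3,4,5,6,7}->{3,4,5,6}
Constraint 2 (X < U) on D(X)={3,4,5,6} D(U)={3,4,5,6,7}: U {3,4,5,6,7}->{4,5,6,7}
So after constraint 2: D(U)={4,5,6,7}, size = 4

Answer: 4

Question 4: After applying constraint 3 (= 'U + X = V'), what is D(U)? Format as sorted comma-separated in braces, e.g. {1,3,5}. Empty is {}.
Answer: {4}

Derivation:
Constraint 1 (X < V) on D(X)={3,4,5,6,7} D(V)={5,6,7}: X {3,4,5,6,7}->{3,4,5,6}
Constraint 2 (X < U) on D(X)={3,4,5,6} D(U)={3,4,5,6,7}: U {3,4,5,6,7}->{4,5,6,7}
Constraint 3 (U + X = V) on D(U)={4,5,6,7} D(X)={3,4,5,6} D(V)={5,6,7}: U {4,5,6,7}->{4}; X {3,4,5,6}->{3}; V {5,6,7}->{7}
So after constraint 3: D(U) = {4}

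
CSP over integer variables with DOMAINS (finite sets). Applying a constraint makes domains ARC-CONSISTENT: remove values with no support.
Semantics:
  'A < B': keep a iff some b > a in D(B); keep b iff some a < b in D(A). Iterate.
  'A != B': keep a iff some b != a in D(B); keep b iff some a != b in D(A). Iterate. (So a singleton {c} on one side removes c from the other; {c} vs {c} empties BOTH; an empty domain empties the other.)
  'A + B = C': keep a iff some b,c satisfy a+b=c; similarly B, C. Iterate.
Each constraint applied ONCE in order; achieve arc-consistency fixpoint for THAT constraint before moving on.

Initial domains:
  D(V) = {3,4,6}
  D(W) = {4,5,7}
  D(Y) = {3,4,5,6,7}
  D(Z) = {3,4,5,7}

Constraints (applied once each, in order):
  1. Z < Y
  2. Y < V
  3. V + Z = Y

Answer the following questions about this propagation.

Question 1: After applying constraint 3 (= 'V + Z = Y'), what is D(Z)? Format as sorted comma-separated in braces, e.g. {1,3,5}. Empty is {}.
Constraint 1 (Z < Y) on D(Z)={3,4,5,7} D(Y)={3,4,5,6,7}: Z {3,4,5,7}->{3,4,5}; Y {3,4,5,6,7}->{4,5,6,7}
Constraint 2 (Y < V) on D(Y)={4,5,6,7} D(V)={3,4,6}: Y {4,5,6,7}->{4,5}; V {3,4,6}->{6}
Constraint 3 (V + Z = Y) on D(V)={6} D(Z)={3,4,5} D(Y)={4,5}: V {6}->{}; Z {3,4,5}->{}; Y {4,5}->{}
So after constraint 3: D(Z) = {}

Answer: {}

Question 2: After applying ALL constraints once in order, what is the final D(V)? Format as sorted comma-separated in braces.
Answer: {}

Derivation:
Constraint 1 (Z < Y) on D(Z)={3,4,5,7} D(Y)={3,4,5,6,7}: Z {3,4,5,7}->{3,4,5}; Y {3,4,5,6,7}->{4,5,6,7}
Constraint 2 (Y < V) on D(Y)={4,5,6,7} D(V)={3,4,6}: Y {4,5,6,7}->{4,5}; V {3,4,6}->{6}
Constraint 3 (V + Z = Y) on D(V)={6} D(Z)={3,4,5} D(Y)={4,5}: V {6}->{}; Z {3,4,5}->{}; Y {4,5}->{}
So after all 3 constraints: D(V) = {}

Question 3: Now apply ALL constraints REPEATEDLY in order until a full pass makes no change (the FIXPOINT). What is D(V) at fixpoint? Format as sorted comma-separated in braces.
Answer: {}

Derivation:
pass 0 (initial): D(V)={3,4,6}
pass 1: V {3,4,6}->{}; Y {3,4,5,6,7}->{}; Z {3,4,5,7}->{}
pass 2: no change
Fixpoint after 2 passes: D(V) = {}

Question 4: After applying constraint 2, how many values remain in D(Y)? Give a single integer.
Answer: 2

Derivation:
Constraint 1 (Z < Y) on D(Z)={3,4,5,7} D(Y)={3,4,5,6,7}: Z {3,4,5,7}->{3,4,5}; Y {3,4,5,6,7}->{4,5,6,7}
Constraint 2 (Y < V) on D(Y)={4,5,6,7} D(V)={3,4,6}: Y {4,5,6,7}->{4,5}; V {3,4,6}->{6}
So after constraint 2: D(Y)={4,5}, size = 2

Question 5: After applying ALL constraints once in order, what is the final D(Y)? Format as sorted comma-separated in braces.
Constraint 1 (Z < Y) on D(Z)={3,4,5,7} D(Y)={3,4,5,6,7}: Z {3,4,5,7}->{3,4,5}; Y {3,4,5,6,7}->{4,5,6,7}
Constraint 2 (Y < V) on D(Y)={4,5,6,7} D(V)={3,4,6}: Y {4,5,6,7}->{4,5}; V {3,4,6}->{6}
Constraint 3 (V + Z = Y) on D(V)={6} D(Z)={3,4,5} D(Y)={4,5}: V {6}->{}; Z {3,4,5}->{}; Y {4,5}->{}
So after all 3 constraints: D(Y) = {}

Answer: {}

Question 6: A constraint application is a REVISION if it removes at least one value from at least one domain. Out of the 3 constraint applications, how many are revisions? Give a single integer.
Answer: 3

Derivation:
Constraint 1 (Z < Y) on D(Z)={3,4,5,7} D(Y)={3,4,5,6,7}: Z {3,4,5,7}->{3,4,5}; Y {3,4,5,6,7}->{4,5,6,7} => REVISION
Constraint 2 (Y < V) on D(Y)={4,5,6,7} D(V)={3,4,6}: Y {4,5,6,7}->{4,5}; V {3,4,6}->{6} => REVISION
Constraint 3 (V + Z = Y) on D(V)={6} D(Z)={3,4,5} D(Y)={4,5}: V {6}->{}; Z {3,4,5}->{}; Y {4,5}->{} => REVISION
Total revisions = 3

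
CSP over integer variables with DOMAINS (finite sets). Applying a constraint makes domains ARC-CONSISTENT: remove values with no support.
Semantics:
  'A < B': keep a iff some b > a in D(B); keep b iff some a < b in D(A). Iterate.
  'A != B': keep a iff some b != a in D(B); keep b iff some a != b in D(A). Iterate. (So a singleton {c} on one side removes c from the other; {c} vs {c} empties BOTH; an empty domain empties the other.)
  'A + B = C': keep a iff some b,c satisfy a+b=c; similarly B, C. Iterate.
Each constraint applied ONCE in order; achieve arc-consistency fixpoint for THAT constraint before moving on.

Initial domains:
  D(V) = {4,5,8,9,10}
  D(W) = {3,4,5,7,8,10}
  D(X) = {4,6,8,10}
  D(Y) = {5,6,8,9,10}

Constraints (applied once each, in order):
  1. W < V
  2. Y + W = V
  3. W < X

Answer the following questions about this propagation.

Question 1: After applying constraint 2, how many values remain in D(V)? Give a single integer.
Answer: 3

Derivation:
Constraint 1 (W < V) on D(W)={3,4,5,7,8,10} D(V)={4,5,8,9,10}: W {3,4,5,7,8,10}->{3,4,5,7,8}
Constraint 2 (Y + W = V) on D(Y)={5,6,8,9,10} D(W)={3,4,5,7,8} D(V)={4,5,8,9,10}: Y {5,6,8,9,10}->{5,6}; W {3,4,5,7,8}->{3,4,5}; V {4,5,8,9,10}->{8,9,10}
So after constraint 2: D(V)={8,9,10}, size = 3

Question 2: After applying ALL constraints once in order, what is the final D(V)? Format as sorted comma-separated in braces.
Answer: {8,9,10}

Derivation:
Constraint 1 (W < V) on D(W)={3,4,5,7,8,10} D(V)={4,5,8,9,10}: W {3,4,5,7,8,10}->{3,4,5,7,8}
Constraint 2 (Y + W = V) on D(Y)={5,6,8,9,10} D(W)={3,4,5,7,8} D(V)={4,5,8,9,10}: Y {5,6,8,9,10}->{5,6}; W {3,4,5,7,8}->{3,4,5}; V {4,5,8,9,10}->{8,9,10}
Constraint 3 (W < X) on D(W)={3,4,5} D(X)={4,6,8,10}: no change
So after all 3 constraints: D(V) = {8,9,10}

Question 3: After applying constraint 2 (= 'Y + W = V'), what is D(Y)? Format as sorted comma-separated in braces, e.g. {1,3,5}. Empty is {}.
Answer: {5,6}

Derivation:
Constraint 1 (W < V) on D(W)={3,4,5,7,8,10} D(V)={4,5,8,9,10}: W {3,4,5,7,8,10}->{3,4,5,7,8}
Constraint 2 (Y + W = V) on D(Y)={5,6,8,9,10} D(W)={3,4,5,7,8} D(V)={4,5,8,9,10}: Y {5,6,8,9,10}->{5,6}; W {3,4,5,7,8}->{3,4,5}; V {4,5,8,9,10}->{8,9,10}
So after constraint 2: D(Y) = {5,6}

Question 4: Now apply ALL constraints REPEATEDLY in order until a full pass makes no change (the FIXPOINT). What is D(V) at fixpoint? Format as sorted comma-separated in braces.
Answer: {8,9,10}

Derivation:
pass 0 (initial): D(V)={4,5,8,9,10}
pass 1: V {4,5,8,9,10}->{8,9,10}; W {3,4,5,7,8,10}->{3,4,5}; Y {5,6,8,9,10}->{5,6}
pass 2: no change
Fixpoint after 2 passes: D(V) = {8,9,10}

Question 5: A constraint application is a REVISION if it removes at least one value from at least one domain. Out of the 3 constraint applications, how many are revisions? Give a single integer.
Answer: 2

Derivation:
Constraint 1 (W < V) on D(W)={3,4,5,7,8,10} D(V)={4,5,8,9,10}: W {3,4,5,7,8,10}->{3,4,5,7,8} => REVISION
Constraint 2 (Y + W = V) on D(Y)={5,6,8,9,10} D(W)={3,4,5,7,8} D(V)={4,5,8,9,10}: Y {5,6,8,9,10}->{5,6}; W {3,4,5,7,8}->{3,4,5}; V {4,5,8,9,10}->{8,9,10} => REVISION
Constraint 3 (W < X) on D(W)={3,4,5} D(X)={4,6,8,10}: no change => not a revision
Total revisions = 2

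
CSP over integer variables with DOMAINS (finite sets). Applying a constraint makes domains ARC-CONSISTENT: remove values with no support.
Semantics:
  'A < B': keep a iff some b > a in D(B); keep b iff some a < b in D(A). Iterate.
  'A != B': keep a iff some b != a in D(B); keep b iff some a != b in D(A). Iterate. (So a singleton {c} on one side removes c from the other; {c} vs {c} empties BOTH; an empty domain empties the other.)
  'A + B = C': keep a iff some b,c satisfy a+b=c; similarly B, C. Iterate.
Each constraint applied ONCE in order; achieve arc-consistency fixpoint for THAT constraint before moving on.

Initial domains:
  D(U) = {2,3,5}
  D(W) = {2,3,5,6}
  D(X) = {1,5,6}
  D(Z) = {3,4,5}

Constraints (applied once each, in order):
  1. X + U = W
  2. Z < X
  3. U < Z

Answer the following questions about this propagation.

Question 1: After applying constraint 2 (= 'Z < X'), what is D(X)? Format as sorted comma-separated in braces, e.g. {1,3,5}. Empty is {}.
Answer: {}

Derivation:
Constraint 1 (X + U = W) on D(X)={1,5,6} D(U)={2,3,5} D(W)={2,3,5,6}: X {1,5,6}->{1}; U {2,3,5}->{2,5}; W {2,3,5,6}->{3,6}
Constraint 2 (Z < X) on D(Z)={3,4,5} D(X)={1}: Z {3,4,5}->{}; X {1}->{}
So after constraint 2: D(X) = {}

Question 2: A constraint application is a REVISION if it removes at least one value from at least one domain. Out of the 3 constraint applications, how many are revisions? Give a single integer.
Constraint 1 (X + U = W) on D(X)={1,5,6} D(U)={2,3,5} D(W)={2,3,5,6}: X {1,5,6}->{1}; U {2,3,5}->{2,5}; W {2,3,5,6}->{3,6} => REVISION
Constraint 2 (Z < X) on D(Z)={3,4,5} D(X)={1}: Z {3,4,5}->{}; X {1}->{} => REVISION
Constraint 3 (U < Z) on D(U)={2,5} D(Z)={}: U {2,5}->{} => REVISION
Total revisions = 3

Answer: 3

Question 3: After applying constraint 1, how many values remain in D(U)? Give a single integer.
Constraint 1 (X + U = W) on D(X)={1,5,6} D(U)={2,3,5} D(W)={2,3,5,6}: X {1,5,6}->{1}; U {2,3,5}->{2,5}; W {2,3,5,6}->{3,6}
So after constraint 1: D(U)={2,5}, size = 2

Answer: 2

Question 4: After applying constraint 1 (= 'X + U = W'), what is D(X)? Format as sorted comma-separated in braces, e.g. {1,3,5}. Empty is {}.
Constraint 1 (X + U = W) on D(X)={1,5,6} D(U)={2,3,5} D(W)={2,3,5,6}: X {1,5,6}->{1}; U {2,3,5}->{2,5}; W {2,3,5,6}->{3,6}
So after constraint 1: D(X) = {1}

Answer: {1}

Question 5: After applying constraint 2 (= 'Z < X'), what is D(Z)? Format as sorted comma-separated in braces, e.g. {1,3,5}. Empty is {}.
Answer: {}

Derivation:
Constraint 1 (X + U = W) on D(X)={1,5,6} D(U)={2,3,5} D(W)={2,3,5,6}: X {1,5,6}->{1}; U {2,3,5}->{2,5}; W {2,3,5,6}->{3,6}
Constraint 2 (Z < X) on D(Z)={3,4,5} D(X)={1}: Z {3,4,5}->{}; X {1}->{}
So after constraint 2: D(Z) = {}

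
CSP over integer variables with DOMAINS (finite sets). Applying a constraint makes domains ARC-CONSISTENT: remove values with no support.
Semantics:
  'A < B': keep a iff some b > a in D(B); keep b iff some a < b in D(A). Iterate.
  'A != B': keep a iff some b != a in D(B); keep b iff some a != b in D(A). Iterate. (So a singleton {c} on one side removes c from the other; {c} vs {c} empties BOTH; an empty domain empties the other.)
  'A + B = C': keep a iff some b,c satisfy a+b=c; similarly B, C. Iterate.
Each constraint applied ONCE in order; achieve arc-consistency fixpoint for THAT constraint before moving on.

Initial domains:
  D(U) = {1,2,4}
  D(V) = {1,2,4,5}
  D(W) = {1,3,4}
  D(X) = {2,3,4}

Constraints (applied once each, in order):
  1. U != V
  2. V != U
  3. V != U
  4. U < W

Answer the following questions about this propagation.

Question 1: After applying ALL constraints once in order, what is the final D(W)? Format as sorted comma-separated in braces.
Answer: {3,4}

Derivation:
Constraint 1 (U != V) on D(U)={1,2,4} D(V)={1,2,4,5}: no change
Constraint 2 (V != U) on D(V)={1,2,4,5} D(U)={1,2,4}: no change
Constraint 3 (V != U) on D(V)={1,2,4,5} D(U)={1,2,4}: no change
Constraint 4 (U < W) on D(U)={1,2,4} D(W)={1,3,4}: U {1,2,4}->{1,2}; W {1,3,4}->{3,4}
So after all 4 constraints: D(W) = {3,4}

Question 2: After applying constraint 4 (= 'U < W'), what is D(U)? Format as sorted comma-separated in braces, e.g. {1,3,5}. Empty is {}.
Answer: {1,2}

Derivation:
Constraint 1 (U != V) on D(U)={1,2,4} D(V)={1,2,4,5}: no change
Constraint 2 (V != U) on D(V)={1,2,4,5} D(U)={1,2,4}: no change
Constraint 3 (V != U) on D(V)={1,2,4,5} D(U)={1,2,4}: no change
Constraint 4 (U < W) on D(U)={1,2,4} D(W)={1,3,4}: U {1,2,4}->{1,2}; W {1,3,4}->{3,4}
So after constraint 4: D(U) = {1,2}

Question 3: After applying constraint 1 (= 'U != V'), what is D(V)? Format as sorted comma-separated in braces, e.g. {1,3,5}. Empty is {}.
Answer: {1,2,4,5}

Derivation:
Constraint 1 (U != V) on D(U)={1,2,4} D(V)={1,2,4,5}: no change
So after constraint 1: D(V) = {1,2,4,5}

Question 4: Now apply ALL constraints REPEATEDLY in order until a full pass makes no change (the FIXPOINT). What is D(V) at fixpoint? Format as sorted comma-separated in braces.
Answer: {1,2,4,5}

Derivation:
pass 0 (initial): D(V)={1,2,4,5}
pass 1: U {1,2,4}->{1,2}; W {1,3,4}->{3,4}
pass 2: no change
Fixpoint after 2 passes: D(V) = {1,2,4,5}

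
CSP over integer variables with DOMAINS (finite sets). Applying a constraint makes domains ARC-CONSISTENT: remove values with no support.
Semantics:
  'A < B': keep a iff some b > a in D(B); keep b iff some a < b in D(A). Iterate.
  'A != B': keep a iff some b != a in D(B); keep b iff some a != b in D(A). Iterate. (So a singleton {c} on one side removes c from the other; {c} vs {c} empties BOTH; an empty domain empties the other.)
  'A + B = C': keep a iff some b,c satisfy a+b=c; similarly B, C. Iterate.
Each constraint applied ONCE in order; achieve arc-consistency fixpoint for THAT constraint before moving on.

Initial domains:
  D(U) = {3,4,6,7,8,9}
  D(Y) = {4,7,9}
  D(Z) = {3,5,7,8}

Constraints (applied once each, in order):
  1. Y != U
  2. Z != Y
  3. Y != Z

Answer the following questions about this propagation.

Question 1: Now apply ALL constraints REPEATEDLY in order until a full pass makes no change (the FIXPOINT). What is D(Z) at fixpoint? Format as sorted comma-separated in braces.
pass 0 (initial): D(Z)={3,5,7,8}
pass 1: no change
Fixpoint after 1 passes: D(Z) = {3,5,7,8}

Answer: {3,5,7,8}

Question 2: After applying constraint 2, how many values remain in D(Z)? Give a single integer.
Answer: 4

Derivation:
Constraint 1 (Y != U) on D(Y)={4,7,9} D(U)={3,4,6,7,8,9}: no change
Constraint 2 (Z != Y) on D(Z)={3,5,7,8} D(Y)={4,7,9}: no change
So after constraint 2: D(Z)={3,5,7,8}, size = 4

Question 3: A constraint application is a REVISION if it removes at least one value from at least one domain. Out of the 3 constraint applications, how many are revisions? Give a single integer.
Answer: 0

Derivation:
Constraint 1 (Y != U) on D(Y)={4,7,9} D(U)={3,4,6,7,8,9}: no change => not a revision
Constraint 2 (Z != Y) on D(Z)={3,5,7,8} D(Y)={4,7,9}: no change => not a revision
Constraint 3 (Y != Z) on D(Y)={4,7,9} D(Z)={3,5,7,8}: no change => not a revision
Total revisions = 0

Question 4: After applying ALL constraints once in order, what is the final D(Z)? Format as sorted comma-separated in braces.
Constraint 1 (Y != U) on D(Y)={4,7,9} D(U)={3,4,6,7,8,9}: no change
Constraint 2 (Z != Y) on D(Z)={3,5,7,8} D(Y)={4,7,9}: no change
Constraint 3 (Y != Z) on D(Y)={4,7,9} D(Z)={3,5,7,8}: no change
So after all 3 constraints: D(Z) = {3,5,7,8}

Answer: {3,5,7,8}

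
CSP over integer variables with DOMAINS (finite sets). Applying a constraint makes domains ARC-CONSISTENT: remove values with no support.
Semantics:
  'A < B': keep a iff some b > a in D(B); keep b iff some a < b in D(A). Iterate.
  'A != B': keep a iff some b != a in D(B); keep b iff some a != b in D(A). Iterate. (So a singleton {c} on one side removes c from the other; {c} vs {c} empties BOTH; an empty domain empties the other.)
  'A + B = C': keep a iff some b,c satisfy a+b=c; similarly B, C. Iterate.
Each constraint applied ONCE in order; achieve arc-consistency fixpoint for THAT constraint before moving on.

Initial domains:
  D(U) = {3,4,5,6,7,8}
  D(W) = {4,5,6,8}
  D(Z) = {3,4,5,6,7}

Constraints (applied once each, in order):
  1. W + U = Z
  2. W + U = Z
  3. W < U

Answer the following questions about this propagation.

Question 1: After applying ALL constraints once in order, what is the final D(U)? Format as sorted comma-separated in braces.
Constraint 1 (W + U = Z) on D(W)={4,5,6,8} D(U)={3,4,5,6,7,8} D(Z)={3,4,5,6,7}: W {4,5,6,8}->{4}; U {3,4,5,6,7,8}->{3}; Z {3,4,5,6,7}->{7}
Constraint 2 (W + U = Z) on D(W)={4} D(U)={3} D(Z)={7}: no change
Constraint 3 (W < U) on D(W)={4} D(U)={3}: W {4}->{}; U {3}->{}
So after all 3 constraints: D(U) = {}

Answer: {}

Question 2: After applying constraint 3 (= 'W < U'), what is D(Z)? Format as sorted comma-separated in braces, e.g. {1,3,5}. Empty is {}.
Answer: {7}

Derivation:
Constraint 1 (W + U = Z) on D(W)={4,5,6,8} D(U)={3,4,5,6,7,8} D(Z)={3,4,5,6,7}: W {4,5,6,8}->{4}; U {3,4,5,6,7,8}->{3}; Z {3,4,5,6,7}->{7}
Constraint 2 (W + U = Z) on D(W)={4} D(U)={3} D(Z)={7}: no change
Constraint 3 (W < U) on D(W)={4} D(U)={3}: W {4}->{}; U {3}->{}
So after constraint 3: D(Z) = {7}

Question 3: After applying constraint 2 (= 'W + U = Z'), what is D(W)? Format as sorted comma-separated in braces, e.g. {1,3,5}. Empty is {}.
Answer: {4}

Derivation:
Constraint 1 (W + U = Z) on D(W)={4,5,6,8} D(U)={3,4,5,6,7,8} D(Z)={3,4,5,6,7}: W {4,5,6,8}->{4}; U {3,4,5,6,7,8}->{3}; Z {3,4,5,6,7}->{7}
Constraint 2 (W + U = Z) on D(W)={4} D(U)={3} D(Z)={7}: no change
So after constraint 2: D(W) = {4}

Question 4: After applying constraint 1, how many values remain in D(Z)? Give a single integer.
Constraint 1 (W + U = Z) on D(W)={4,5,6,8} D(U)={3,4,5,6,7,8} D(Z)={3,4,5,6,7}: W {4,5,6,8}->{4}; U {3,4,5,6,7,8}->{3}; Z {3,4,5,6,7}->{7}
So after constraint 1: D(Z)={7}, size = 1

Answer: 1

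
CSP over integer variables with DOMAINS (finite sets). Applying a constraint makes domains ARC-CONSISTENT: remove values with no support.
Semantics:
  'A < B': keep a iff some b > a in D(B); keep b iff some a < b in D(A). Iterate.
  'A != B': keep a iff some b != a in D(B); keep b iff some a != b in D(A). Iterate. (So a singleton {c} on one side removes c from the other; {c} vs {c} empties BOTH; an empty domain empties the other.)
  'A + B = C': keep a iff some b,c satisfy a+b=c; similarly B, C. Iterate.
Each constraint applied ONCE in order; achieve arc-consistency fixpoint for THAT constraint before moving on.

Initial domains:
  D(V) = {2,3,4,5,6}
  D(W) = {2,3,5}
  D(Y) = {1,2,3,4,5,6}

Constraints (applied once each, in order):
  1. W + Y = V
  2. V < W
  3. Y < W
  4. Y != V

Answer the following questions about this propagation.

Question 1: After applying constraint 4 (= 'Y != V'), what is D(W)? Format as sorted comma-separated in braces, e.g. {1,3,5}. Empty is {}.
Constraint 1 (W + Y = V) on D(W)={2,3,5} D(Y)={1,2,3,4,5,6} D(V)={2,3,4,5,6}: Y {1,2,3,4,5,6}->{1,2,3,4}; V {2,3,4,5,6}->{3,4,5,6}
Constraint 2 (V < W) on D(V)={3,4,5,6} D(W)={2,3,5}: V {3,4,5,6}->{3,4}; W {2,3,5}->{5}
Constraint 3 (Y < W) on D(Y)={1,2,3,4} D(W)={5}: no change
Constraint 4 (Y != V) on D(Y)={1,2,3,4} D(V)={3,4}: no change
So after constraint 4: D(W) = {5}

Answer: {5}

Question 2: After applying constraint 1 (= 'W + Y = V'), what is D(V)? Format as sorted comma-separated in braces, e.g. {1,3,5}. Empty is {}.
Constraint 1 (W + Y = V) on D(W)={2,3,5} D(Y)={1,2,3,4,5,6} D(V)={2,3,4,5,6}: Y {1,2,3,4,5,6}->{1,2,3,4}; V {2,3,4,5,6}->{3,4,5,6}
So after constraint 1: D(V) = {3,4,5,6}

Answer: {3,4,5,6}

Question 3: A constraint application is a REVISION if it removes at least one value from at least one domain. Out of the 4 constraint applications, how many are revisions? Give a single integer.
Answer: 2

Derivation:
Constraint 1 (W + Y = V) on D(W)={2,3,5} D(Y)={1,2,3,4,5,6} D(V)={2,3,4,5,6}: Y {1,2,3,4,5,6}->{1,2,3,4}; V {2,3,4,5,6}->{3,4,5,6} => REVISION
Constraint 2 (V < W) on D(V)={3,4,5,6} D(W)={2,3,5}: V {3,4,5,6}->{3,4}; W {2,3,5}->{5} => REVISION
Constraint 3 (Y < W) on D(Y)={1,2,3,4} D(W)={5}: no change => not a revision
Constraint 4 (Y != V) on D(Y)={1,2,3,4} D(V)={3,4}: no change => not a revision
Total revisions = 2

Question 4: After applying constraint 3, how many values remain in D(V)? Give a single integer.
Constraint 1 (W + Y = V) on D(W)={2,3,5} D(Y)={1,2,3,4,5,6} D(V)={2,3,4,5,6}: Y {1,2,3,4,5,6}->{1,2,3,4}; V {2,3,4,5,6}->{3,4,5,6}
Constraint 2 (V < W) on D(V)={3,4,5,6} D(W)={2,3,5}: V {3,4,5,6}->{3,4}; W {2,3,5}->{5}
Constraint 3 (Y < W) on D(Y)={1,2,3,4} D(W)={5}: no change
So after constraint 3: D(V)={3,4}, size = 2

Answer: 2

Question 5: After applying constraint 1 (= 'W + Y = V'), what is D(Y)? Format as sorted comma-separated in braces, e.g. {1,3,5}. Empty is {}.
Answer: {1,2,3,4}

Derivation:
Constraint 1 (W + Y = V) on D(W)={2,3,5} D(Y)={1,2,3,4,5,6} D(V)={2,3,4,5,6}: Y {1,2,3,4,5,6}->{1,2,3,4}; V {2,3,4,5,6}->{3,4,5,6}
So after constraint 1: D(Y) = {1,2,3,4}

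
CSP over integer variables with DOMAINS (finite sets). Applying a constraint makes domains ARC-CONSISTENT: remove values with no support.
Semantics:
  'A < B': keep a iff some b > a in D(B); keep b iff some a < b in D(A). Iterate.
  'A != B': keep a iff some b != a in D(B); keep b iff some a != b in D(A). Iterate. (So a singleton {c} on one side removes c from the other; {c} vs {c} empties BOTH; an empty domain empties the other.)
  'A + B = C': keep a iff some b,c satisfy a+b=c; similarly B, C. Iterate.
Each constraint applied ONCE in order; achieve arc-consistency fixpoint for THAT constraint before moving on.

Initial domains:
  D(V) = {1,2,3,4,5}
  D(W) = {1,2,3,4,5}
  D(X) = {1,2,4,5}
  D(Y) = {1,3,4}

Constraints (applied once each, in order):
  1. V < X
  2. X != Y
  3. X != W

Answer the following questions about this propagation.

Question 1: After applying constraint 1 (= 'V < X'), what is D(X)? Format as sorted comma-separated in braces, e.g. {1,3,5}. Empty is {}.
Constraint 1 (V < X) on D(V)={1,2,3,4,5} D(X)={1,2,4,5}: V {1,2,3,4,5}->{1,2,3,4}; X {1,2,4,5}->{2,4,5}
So after constraint 1: D(X) = {2,4,5}

Answer: {2,4,5}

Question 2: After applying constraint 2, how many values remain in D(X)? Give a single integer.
Answer: 3

Derivation:
Constraint 1 (V < X) on D(V)={1,2,3,4,5} D(X)={1,2,4,5}: V {1,2,3,4,5}->{1,2,3,4}; X {1,2,4,5}->{2,4,5}
Constraint 2 (X != Y) on D(X)={2,4,5} D(Y)={1,3,4}: no change
So after constraint 2: D(X)={2,4,5}, size = 3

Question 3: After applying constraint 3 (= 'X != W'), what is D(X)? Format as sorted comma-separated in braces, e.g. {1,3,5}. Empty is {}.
Constraint 1 (V < X) on D(V)={1,2,3,4,5} D(X)={1,2,4,5}: V {1,2,3,4,5}->{1,2,3,4}; X {1,2,4,5}->{2,4,5}
Constraint 2 (X != Y) on D(X)={2,4,5} D(Y)={1,3,4}: no change
Constraint 3 (X != W) on D(X)={2,4,5} D(W)={1,2,3,4,5}: no change
So after constraint 3: D(X) = {2,4,5}

Answer: {2,4,5}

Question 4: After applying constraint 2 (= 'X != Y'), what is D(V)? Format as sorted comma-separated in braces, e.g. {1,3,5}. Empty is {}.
Constraint 1 (V < X) on D(V)={1,2,3,4,5} D(X)={1,2,4,5}: V {1,2,3,4,5}->{1,2,3,4}; X {1,2,4,5}->{2,4,5}
Constraint 2 (X != Y) on D(X)={2,4,5} D(Y)={1,3,4}: no change
So after constraint 2: D(V) = {1,2,3,4}

Answer: {1,2,3,4}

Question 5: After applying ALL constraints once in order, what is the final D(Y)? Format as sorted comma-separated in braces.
Constraint 1 (V < X) on D(V)={1,2,3,4,5} D(X)={1,2,4,5}: V {1,2,3,4,5}->{1,2,3,4}; X {1,2,4,5}->{2,4,5}
Constraint 2 (X != Y) on D(X)={2,4,5} D(Y)={1,3,4}: no change
Constraint 3 (X != W) on D(X)={2,4,5} D(W)={1,2,3,4,5}: no change
So after all 3 constraints: D(Y) = {1,3,4}

Answer: {1,3,4}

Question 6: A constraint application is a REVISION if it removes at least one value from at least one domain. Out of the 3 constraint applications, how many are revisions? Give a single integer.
Answer: 1

Derivation:
Constraint 1 (V < X) on D(V)={1,2,3,4,5} D(X)={1,2,4,5}: V {1,2,3,4,5}->{1,2,3,4}; X {1,2,4,5}->{2,4,5} => REVISION
Constraint 2 (X != Y) on D(X)={2,4,5} D(Y)={1,3,4}: no change => not a revision
Constraint 3 (X != W) on D(X)={2,4,5} D(W)={1,2,3,4,5}: no change => not a revision
Total revisions = 1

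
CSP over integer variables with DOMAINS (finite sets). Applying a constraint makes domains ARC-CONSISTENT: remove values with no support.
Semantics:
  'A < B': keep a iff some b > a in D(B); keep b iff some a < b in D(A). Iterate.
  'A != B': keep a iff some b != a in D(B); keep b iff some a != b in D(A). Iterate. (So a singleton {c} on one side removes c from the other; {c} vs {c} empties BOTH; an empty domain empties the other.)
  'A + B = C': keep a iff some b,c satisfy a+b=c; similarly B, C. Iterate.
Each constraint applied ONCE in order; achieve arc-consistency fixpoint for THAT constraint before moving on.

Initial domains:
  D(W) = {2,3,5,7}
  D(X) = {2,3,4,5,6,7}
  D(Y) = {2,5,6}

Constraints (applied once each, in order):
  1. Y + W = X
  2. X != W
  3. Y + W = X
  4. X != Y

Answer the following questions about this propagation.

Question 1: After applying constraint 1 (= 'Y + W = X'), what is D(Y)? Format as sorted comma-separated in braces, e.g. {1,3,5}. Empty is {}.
Answer: {2,5}

Derivation:
Constraint 1 (Y + W = X) on D(Y)={2,5,6} D(W)={2,3,5,7} D(X)={2,3,4,5,6,7}: Y {2,5,6}->{2,5}; W {2,3,5,7}->{2,3,5}; X {2,3,4,5,6,7}->{4,5,7}
So after constraint 1: D(Y) = {2,5}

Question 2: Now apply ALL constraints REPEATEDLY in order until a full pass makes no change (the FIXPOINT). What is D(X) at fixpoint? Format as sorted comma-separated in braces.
pass 0 (initial): D(X)={2,3,4,5,6,7}
pass 1: W {2,3,5,7}->{2,3,5}; X {2,3,4,5,6,7}->{4,5,7}; Y {2,5,6}->{2,5}
pass 2: no change
Fixpoint after 2 passes: D(X) = {4,5,7}

Answer: {4,5,7}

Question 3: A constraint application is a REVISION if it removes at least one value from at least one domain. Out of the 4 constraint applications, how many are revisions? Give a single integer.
Constraint 1 (Y + W = X) on D(Y)={2,5,6} D(W)={2,3,5,7} D(X)={2,3,4,5,6,7}: Y {2,5,6}->{2,5}; W {2,3,5,7}->{2,3,5}; X {2,3,4,5,6,7}->{4,5,7} => REVISION
Constraint 2 (X != W) on D(X)={4,5,7} D(W)={2,3,5}: no change => not a revision
Constraint 3 (Y + W = X) on D(Y)={2,5} D(W)={2,3,5} D(X)={4,5,7}: no change => not a revision
Constraint 4 (X != Y) on D(X)={4,5,7} D(Y)={2,5}: no change => not a revision
Total revisions = 1

Answer: 1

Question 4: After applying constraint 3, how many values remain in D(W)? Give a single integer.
Constraint 1 (Y + W = X) on D(Y)={2,5,6} D(W)={2,3,5,7} D(X)={2,3,4,5,6,7}: Y {2,5,6}->{2,5}; W {2,3,5,7}->{2,3,5}; X {2,3,4,5,6,7}->{4,5,7}
Constraint 2 (X != W) on D(X)={4,5,7} D(W)={2,3,5}: no change
Constraint 3 (Y + W = X) on D(Y)={2,5} D(W)={2,3,5} D(X)={4,5,7}: no change
So after constraint 3: D(W)={2,3,5}, size = 3

Answer: 3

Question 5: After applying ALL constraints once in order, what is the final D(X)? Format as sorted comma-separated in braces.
Constraint 1 (Y + W = X) on D(Y)={2,5,6} D(W)={2,3,5,7} D(X)={2,3,4,5,6,7}: Y {2,5,6}->{2,5}; W {2,3,5,7}->{2,3,5}; X {2,3,4,5,6,7}->{4,5,7}
Constraint 2 (X != W) on D(X)={4,5,7} D(W)={2,3,5}: no change
Constraint 3 (Y + W = X) on D(Y)={2,5} D(W)={2,3,5} D(X)={4,5,7}: no change
Constraint 4 (X != Y) on D(X)={4,5,7} D(Y)={2,5}: no change
So after all 4 constraints: D(X) = {4,5,7}

Answer: {4,5,7}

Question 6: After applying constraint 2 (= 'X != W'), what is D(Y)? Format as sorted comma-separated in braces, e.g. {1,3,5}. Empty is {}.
Constraint 1 (Y + W = X) on D(Y)={2,5,6} D(W)={2,3,5,7} D(X)={2,3,4,5,6,7}: Y {2,5,6}->{2,5}; W {2,3,5,7}->{2,3,5}; X {2,3,4,5,6,7}->{4,5,7}
Constraint 2 (X != W) on D(X)={4,5,7} D(W)={2,3,5}: no change
So after constraint 2: D(Y) = {2,5}

Answer: {2,5}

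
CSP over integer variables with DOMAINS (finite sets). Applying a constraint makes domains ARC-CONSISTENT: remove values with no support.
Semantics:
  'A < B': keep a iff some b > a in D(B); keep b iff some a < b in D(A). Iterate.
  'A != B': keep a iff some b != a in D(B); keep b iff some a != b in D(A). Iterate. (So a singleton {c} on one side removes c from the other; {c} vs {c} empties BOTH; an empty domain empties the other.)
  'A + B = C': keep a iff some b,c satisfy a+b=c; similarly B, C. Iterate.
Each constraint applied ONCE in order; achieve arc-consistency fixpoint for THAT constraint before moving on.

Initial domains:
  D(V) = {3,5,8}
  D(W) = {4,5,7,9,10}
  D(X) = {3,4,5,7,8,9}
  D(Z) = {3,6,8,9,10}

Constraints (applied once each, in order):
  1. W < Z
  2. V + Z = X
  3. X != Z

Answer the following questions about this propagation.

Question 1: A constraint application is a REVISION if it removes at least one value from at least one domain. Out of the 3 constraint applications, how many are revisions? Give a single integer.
Constraint 1 (W < Z) on D(W)={4,5,7,9,10} D(Z)={3,6,8,9,10}: W {4,5,7,9,10}->{4,5,7,9}; Z {3,6,8,9,10}->{6,8,9,10} => REVISION
Constraint 2 (V + Z = X) on D(V)={3,5,8} D(Z)={6,8,9,10} D(X)={3,4,5,7,8,9}: V {3,5,8}->{3}; Z {6,8,9,10}->{6}; X {3,4,5,7,8,9}->{9} => REVISION
Constraint 3 (X != Z) on D(X)={9} D(Z)={6}: no change => not a revision
Total revisions = 2

Answer: 2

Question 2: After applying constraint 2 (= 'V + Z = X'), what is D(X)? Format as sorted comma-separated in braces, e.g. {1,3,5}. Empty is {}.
Answer: {9}

Derivation:
Constraint 1 (W < Z) on D(W)={4,5,7,9,10} D(Z)={3,6,8,9,10}: W {4,5,7,9,10}->{4,5,7,9}; Z {3,6,8,9,10}->{6,8,9,10}
Constraint 2 (V + Z = X) on D(V)={3,5,8} D(Z)={6,8,9,10} D(X)={3,4,5,7,8,9}: V {3,5,8}->{3}; Z {6,8,9,10}->{6}; X {3,4,5,7,8,9}->{9}
So after constraint 2: D(X) = {9}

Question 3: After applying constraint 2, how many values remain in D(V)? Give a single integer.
Answer: 1

Derivation:
Constraint 1 (W < Z) on D(W)={4,5,7,9,10} D(Z)={3,6,8,9,10}: W {4,5,7,9,10}->{4,5,7,9}; Z {3,6,8,9,10}->{6,8,9,10}
Constraint 2 (V + Z = X) on D(V)={3,5,8} D(Z)={6,8,9,10} D(X)={3,4,5,7,8,9}: V {3,5,8}->{3}; Z {6,8,9,10}->{6}; X {3,4,5,7,8,9}->{9}
So after constraint 2: D(V)={3}, size = 1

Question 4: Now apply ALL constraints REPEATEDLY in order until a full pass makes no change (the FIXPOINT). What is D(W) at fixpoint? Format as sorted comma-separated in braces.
pass 0 (initial): D(W)={4,5,7,9,10}
pass 1: V {3,5,8}->{3}; W {4,5,7,9,10}->{4,5,7,9}; X {3,4,5,7,8,9}->{9}; Z {3,6,8,9,10}->{6}
pass 2: W {4,5,7,9}->{4,5}
pass 3: no change
Fixpoint after 3 passes: D(W) = {4,5}

Answer: {4,5}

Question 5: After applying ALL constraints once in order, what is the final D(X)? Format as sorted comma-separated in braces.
Constraint 1 (W < Z) on D(W)={4,5,7,9,10} D(Z)={3,6,8,9,10}: W {4,5,7,9,10}->{4,5,7,9}; Z {3,6,8,9,10}->{6,8,9,10}
Constraint 2 (V + Z = X) on D(V)={3,5,8} D(Z)={6,8,9,10} D(X)={3,4,5,7,8,9}: V {3,5,8}->{3}; Z {6,8,9,10}->{6}; X {3,4,5,7,8,9}->{9}
Constraint 3 (X != Z) on D(X)={9} D(Z)={6}: no change
So after all 3 constraints: D(X) = {9}

Answer: {9}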